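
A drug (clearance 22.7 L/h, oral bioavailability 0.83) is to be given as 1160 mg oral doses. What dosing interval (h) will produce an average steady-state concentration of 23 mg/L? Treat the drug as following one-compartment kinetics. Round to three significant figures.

F·D/τ = CL·Css → τ = F·D / (CL·Css).
τ = 0.83 × 1160 / (22.7 × 23) = 1.844 h

1.84 h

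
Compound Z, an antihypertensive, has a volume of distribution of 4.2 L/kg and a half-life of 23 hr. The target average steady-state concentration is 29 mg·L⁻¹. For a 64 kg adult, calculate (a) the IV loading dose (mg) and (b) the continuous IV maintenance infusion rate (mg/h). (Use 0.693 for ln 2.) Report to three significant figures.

(a) 7800 mg; (b) 235 mg/h

Vd = 4.2 L/kg × 64 kg = 268.8 L
LD = Vd × C = 268.8 × 29 = 7795 mg
CL = 0.693 × Vd / t½ = 0.693 × 268.8 / 23 = 8.099 L/h
Infusion rate = CL × Css = 8.099 × 29 = 234.9 mg/h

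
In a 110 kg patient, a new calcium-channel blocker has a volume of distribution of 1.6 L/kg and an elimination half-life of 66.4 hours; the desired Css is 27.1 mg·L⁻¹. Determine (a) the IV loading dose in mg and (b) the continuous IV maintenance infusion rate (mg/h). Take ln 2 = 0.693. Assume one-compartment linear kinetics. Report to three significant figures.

(a) 4770 mg; (b) 49.8 mg/h

Vd(total) = 110 kg × 1.6 L/kg = 176.0 L
LD = Vd × C = 176.0 × 27.1 = 4770 mg
CL = 0.693 × Vd / t½ = 0.693 × 176.0 / 66.4 = 1.837 L/h
Infusion rate = CL × Css = 1.837 × 27.1 = 49.78 mg/h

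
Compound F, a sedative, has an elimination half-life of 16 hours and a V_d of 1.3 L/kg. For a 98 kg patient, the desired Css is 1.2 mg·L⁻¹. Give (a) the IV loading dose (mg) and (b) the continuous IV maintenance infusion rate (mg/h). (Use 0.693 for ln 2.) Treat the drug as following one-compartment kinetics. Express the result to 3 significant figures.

(a) 153 mg; (b) 6.62 mg/h

Total Vd = 1.3 × 98 = 127.4 L
LD = Vd × C = 127.4 × 1.2 = 152.9 mg
CL = 0.693 × Vd / t½ = 0.693 × 127.4 / 16 = 5.518 L/h
Infusion rate = CL × Css = 5.518 × 1.2 = 6.622 mg/h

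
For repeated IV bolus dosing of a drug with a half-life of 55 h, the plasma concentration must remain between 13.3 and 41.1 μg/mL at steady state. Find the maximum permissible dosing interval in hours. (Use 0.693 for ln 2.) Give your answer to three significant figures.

k = 0.693 / t½ = 0.693 / 55 = 0.01260 h⁻¹
Between IV bolus doses, concentration decays as C = C₀·e^(−kτ), so C_peak/C_trough = e^(kτ).
τ_max = ln(C_peak/C_trough) / k = ln(41.1/13.3) / 0.01260 = 1.128 / 0.01260 = 89.52 h

89.5 h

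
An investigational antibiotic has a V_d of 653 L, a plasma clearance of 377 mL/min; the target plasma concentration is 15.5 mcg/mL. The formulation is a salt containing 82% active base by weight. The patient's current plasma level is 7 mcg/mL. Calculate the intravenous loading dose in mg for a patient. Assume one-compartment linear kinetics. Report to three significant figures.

6770 mg

The loading dose fills Vd to the target concentration.
Concentration deficit ΔC = 15.5 − 7 = 8.500 mg/L
LD = Vd × ΔC / S = 653.0 × 8.500 / 0.82 = 6769 mg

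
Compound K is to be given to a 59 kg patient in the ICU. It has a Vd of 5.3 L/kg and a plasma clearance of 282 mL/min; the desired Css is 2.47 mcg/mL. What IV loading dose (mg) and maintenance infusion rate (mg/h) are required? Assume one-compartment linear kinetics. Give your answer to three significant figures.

Total Vd = 5.3 × 59 = 312.7 L
Loading dose = Vd × C = 312.7 × 2.47 = 772.4 mg
Convert clearance: 282 mL/min × 60 min/h ÷ 1000 mL/L = 16.92 L/h
Infusion rate = 16.92 L/h × 2.47 mg/L = 41.79 mg/h

(a) 772 mg; (b) 41.8 mg/h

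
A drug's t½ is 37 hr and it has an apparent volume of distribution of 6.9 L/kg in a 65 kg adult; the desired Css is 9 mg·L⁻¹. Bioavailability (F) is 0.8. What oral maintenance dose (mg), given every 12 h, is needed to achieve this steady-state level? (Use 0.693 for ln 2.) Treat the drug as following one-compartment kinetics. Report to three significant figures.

Total Vd = 6.9 × 65 = 448.5 L
k = 0.693/37 = 0.01873 h⁻¹, so CL = k·Vd = 0.01873 × 448.5 = 8.400 L/h
D = CL × Css × τ / F = 8.400 × 9 × 12 / 0.8 = 1134 mg

1130 mg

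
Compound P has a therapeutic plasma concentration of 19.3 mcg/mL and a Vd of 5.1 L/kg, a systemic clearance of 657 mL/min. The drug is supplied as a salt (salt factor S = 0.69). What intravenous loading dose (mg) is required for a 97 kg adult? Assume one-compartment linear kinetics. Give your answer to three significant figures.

13800 mg

Vd = 5.1 L/kg × 97 kg = 494.7 L
LD = Vd × C / S = 494.7 × 19.30 / 0.69 = 13840 mg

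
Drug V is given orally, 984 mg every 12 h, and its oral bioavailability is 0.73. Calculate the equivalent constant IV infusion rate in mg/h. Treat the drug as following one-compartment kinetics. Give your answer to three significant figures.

59.9 mg/h

Equivalent systemic input: infusion rate = F·D/τ.
Rate = 0.73 × 984 / 12 = 59.86 mg/h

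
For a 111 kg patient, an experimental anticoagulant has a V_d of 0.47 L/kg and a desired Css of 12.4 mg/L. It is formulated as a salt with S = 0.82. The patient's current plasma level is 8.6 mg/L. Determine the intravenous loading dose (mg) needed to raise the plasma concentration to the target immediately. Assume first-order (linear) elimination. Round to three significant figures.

242 mg

Total Vd = 0.47 × 111 = 52.17 L
Concentration deficit ΔC = 12.4 − 8.6 = 3.800 mg/L
LD = Vd × ΔC / S = 52.17 × 3.800 / 0.82 = 241.8 mg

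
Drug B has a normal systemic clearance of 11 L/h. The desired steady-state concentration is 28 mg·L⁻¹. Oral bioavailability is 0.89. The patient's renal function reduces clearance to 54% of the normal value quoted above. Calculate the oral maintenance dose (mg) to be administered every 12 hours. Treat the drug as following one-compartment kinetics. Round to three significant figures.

Patient clearance = 0.54 × 11.00 = 5.940 L/h
D = CL × Css × τ / F = 5.940 × 28 × 12 / 0.89 = 2243 mg

2240 mg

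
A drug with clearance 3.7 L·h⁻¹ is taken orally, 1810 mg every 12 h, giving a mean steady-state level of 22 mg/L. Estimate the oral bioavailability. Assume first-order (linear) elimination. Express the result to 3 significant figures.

F·D/τ = CL·Css at steady state → F = CL·Css·τ / D.
F = 3.7 × 22 × 12 / 1810 = 0.540

0.540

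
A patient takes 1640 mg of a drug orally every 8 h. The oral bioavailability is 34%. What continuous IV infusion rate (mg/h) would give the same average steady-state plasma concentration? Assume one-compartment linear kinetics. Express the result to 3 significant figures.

69.7 mg/h

Equivalent systemic input: infusion rate = F·D/τ.
Rate = 0.34 × 1640 / 8 = 69.70 mg/h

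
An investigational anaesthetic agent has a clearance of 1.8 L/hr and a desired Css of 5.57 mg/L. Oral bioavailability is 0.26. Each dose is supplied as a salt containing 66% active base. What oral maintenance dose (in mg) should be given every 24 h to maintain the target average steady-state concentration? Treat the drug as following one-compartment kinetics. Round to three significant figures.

1400 mg

At steady state, dose per interval replaces the amount cleared in that interval: F·S·D/τ = CL·Css.
D = CL × Css × τ / F / S = 1.800 × 5.57 × 24 / 0.26 / 0.66 = 1402 mg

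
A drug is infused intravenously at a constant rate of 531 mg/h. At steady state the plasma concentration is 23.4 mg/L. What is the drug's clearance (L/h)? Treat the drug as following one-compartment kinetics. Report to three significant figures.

At steady state, infusion rate = CL × Css, so CL = rate / Css.
CL = 531 / 23.4 = 22.69 L/h

22.7 L/h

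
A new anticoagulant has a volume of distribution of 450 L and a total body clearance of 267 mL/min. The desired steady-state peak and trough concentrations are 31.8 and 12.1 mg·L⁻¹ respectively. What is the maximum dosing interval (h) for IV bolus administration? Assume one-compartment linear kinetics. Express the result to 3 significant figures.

Convert clearance: 267 mL/min × 60 min/h ÷ 1000 mL/L = 16.02 L/h
k = CL / Vd = 16.02 / 450.0 = 0.03560 h⁻¹
Between IV bolus doses, concentration decays as C = C₀·e^(−kτ), so C_peak/C_trough = e^(kτ).
τ_max = ln(C_peak/C_trough) / k = ln(31.8/12.1) / 0.03560 = 0.9663 / 0.03560 = 27.14 h

27.1 h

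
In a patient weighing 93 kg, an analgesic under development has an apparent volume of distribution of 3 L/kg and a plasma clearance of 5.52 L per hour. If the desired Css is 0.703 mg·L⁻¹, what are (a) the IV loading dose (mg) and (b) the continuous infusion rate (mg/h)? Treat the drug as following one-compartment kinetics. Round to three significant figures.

Vd(total) = 93 kg × 3 L/kg = 279.0 L
LD = Vd · C_target = 279.0 × 0.703 = 196.1 mg
Maintenance: replace elimination → rate = CL × Css = 5.520 × 0.703 = 3.881 mg/h

(a) 196 mg; (b) 3.88 mg/h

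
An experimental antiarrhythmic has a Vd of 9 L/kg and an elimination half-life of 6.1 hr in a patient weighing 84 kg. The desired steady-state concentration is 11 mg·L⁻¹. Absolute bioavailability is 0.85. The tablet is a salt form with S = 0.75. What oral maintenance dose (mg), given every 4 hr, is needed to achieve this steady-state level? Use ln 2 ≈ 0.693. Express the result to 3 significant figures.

5930 mg

Vd = 9 L/kg × 84 kg = 756.0 L
k = 0.693/6.1 = 0.1136 h⁻¹, so CL = k·Vd = 0.1136 × 756.0 = 85.88 L/h
D = CL × Css × τ / F / S = 85.88 × 11 × 4 / 0.85 / 0.75 = 5927 mg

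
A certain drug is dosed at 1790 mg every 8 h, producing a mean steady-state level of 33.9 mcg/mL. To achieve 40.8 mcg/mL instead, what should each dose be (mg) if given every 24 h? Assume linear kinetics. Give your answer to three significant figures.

With linear kinetics, Css is proportional to dose rate (D/τ) at fixed clearance.
D₂ = D₁ × (Css,target / Css,current) × (τ₂/τ₁) = 1790 × (40.8/33.9) × (24/8) = 6463 mg

6460 mg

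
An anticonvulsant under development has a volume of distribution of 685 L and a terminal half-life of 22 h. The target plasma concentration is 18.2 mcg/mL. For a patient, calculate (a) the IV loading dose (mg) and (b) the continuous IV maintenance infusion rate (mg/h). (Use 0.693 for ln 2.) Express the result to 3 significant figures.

LD = Vd × C = 685.0 × 18.2 = 12470 mg
CL = 0.693 × Vd / t½ = 0.693 × 685.0 / 22 = 21.58 L/h
Infusion rate = CL × Css = 21.58 × 18.2 = 392.8 mg/h

(a) 12500 mg; (b) 393 mg/h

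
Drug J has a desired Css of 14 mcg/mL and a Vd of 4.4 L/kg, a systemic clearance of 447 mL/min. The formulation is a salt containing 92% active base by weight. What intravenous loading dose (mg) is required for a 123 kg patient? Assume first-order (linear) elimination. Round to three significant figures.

Vd = 4.4 L/kg × 123 kg = 541.2 L
LD = Vd × C / S = 541.2 × 14.00 / 0.92 = 8236 mg

8240 mg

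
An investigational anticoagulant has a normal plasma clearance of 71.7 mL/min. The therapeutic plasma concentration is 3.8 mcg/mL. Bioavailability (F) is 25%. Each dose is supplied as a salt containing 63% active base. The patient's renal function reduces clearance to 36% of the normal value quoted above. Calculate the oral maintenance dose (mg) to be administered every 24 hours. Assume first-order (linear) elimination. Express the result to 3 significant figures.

897 mg

Convert clearance: 71.7 mL/min × 60 min/h ÷ 1000 mL/L = 4.302 L/h
Patient clearance = 0.36 × 4.302 = 1.549 L/h
D = CL × Css × τ / F / S = 1.549 × 3.8 × 24 / 0.25 / 0.63 = 896.9 mg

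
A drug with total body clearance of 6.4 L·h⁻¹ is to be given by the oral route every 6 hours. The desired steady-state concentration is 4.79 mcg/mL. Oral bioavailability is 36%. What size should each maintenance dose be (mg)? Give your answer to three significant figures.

511 mg

D = CL × Css × τ / F = 6.400 × 4.79 × 6 / 0.36 = 510.9 mg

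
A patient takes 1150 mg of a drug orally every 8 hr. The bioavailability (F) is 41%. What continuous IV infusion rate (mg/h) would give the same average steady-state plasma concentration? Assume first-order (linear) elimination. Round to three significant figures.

Equivalent systemic input: infusion rate = F·D/τ.
Rate = 0.41 × 1150 / 8 = 58.94 mg/h

58.9 mg/h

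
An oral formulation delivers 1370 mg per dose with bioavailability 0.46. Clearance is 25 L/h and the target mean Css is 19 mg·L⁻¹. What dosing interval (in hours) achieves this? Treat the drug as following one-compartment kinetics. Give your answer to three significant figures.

1.33 h

F·D/τ = CL·Css → τ = F·D / (CL·Css).
τ = 0.46 × 1370 / (25 × 19) = 1.327 h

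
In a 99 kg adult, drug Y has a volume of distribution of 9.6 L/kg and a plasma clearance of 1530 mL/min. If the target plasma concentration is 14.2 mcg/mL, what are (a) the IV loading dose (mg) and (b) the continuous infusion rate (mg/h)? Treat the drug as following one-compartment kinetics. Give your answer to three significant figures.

(a) 13500 mg; (b) 1300 mg/h

Vd(total) = 99 kg × 9.6 L/kg = 950.4 L
Loading dose = Vd × C = 950.4 × 14.2 = 13500 mg
CL = 1530 mL/min × 60/1000 = 91.80 L/h
Maintenance infusion rate = CL × Css = 91.80 × 14.2 = 1304 mg/h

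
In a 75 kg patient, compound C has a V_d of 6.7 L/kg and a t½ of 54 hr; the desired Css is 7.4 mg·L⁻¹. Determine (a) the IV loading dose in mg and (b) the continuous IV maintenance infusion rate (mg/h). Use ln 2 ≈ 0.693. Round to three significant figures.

Vd = 6.7 L/kg × 75 kg = 502.5 L
LD = Vd × C = 502.5 × 7.4 = 3719 mg
CL = 0.693 × Vd / t½ = 0.693 × 502.5 / 54 = 6.449 L/h
Infusion rate = CL × Css = 6.449 × 7.4 = 47.72 mg/h

(a) 3720 mg; (b) 47.7 mg/h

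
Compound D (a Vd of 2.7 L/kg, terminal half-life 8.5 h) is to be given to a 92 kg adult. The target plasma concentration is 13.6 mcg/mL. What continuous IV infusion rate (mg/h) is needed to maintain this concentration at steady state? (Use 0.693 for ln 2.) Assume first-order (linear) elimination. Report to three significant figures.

Vd = 2.7 L/kg × 92 kg = 248.4 L
CL = ln 2 · Vd / t½ = 0.693 × 248.4 / 8.5 = 20.25 L/h
Infusion rate = CL × Css = 20.25 × 13.6 = 275.4 mg/h

275 mg/h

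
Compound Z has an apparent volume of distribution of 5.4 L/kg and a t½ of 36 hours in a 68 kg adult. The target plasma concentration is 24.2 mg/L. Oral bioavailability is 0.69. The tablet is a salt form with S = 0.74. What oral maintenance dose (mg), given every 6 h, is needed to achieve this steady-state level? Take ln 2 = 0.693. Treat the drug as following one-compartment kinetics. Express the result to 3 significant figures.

Vd(total) = 68 kg × 5.4 L/kg = 367.2 L
CL = ln 2 · Vd / t½ = 0.693 × 367.2 / 36 = 7.069 L/h
D = CL × Css × τ / F / S = 7.069 × 24.2 × 6 / 0.69 / 0.74 = 2010 mg

2010 mg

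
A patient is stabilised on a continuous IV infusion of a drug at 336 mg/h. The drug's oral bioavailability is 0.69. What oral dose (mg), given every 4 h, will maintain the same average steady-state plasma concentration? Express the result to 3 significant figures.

To maintain the same Css, the systemic dosing rate must be unchanged: F·D/τ = infusion rate.
D = rate × τ / F = 336 × 4 / 0.69 = 1948 mg

1950 mg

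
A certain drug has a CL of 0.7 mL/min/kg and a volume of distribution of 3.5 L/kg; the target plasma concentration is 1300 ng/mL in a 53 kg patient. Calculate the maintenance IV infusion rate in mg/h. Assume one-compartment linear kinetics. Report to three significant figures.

CL = 0.7 mL/min/kg × 53 kg = 37.10 mL/min = 37.10 × 60/1000 = 2.226 L/h
C = 1300 ng/mL = 1.300 mg/L
Maintenance depends on clearance, not Vd — rate in must match rate out.
Infusion rate = CL · Css = 2.226 L/h × 1.3 mg/L = 2.894 mg/h

2.89 mg/h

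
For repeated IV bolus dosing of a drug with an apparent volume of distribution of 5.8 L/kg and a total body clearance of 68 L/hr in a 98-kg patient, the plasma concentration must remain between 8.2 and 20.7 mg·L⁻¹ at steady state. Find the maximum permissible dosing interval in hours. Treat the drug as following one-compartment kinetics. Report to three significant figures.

7.74 h

Total Vd = 5.8 × 98 = 568.4 L
k = CL / Vd = 68.00 / 568.4 = 0.1196 h⁻¹
Between IV bolus doses, concentration decays as C = C₀·e^(−kτ), so C_peak/C_trough = e^(kτ).
τ_max = ln(C_peak/C_trough) / k = ln(20.7/8.2) / 0.1196 = 0.9260 / 0.1196 = 7.742 h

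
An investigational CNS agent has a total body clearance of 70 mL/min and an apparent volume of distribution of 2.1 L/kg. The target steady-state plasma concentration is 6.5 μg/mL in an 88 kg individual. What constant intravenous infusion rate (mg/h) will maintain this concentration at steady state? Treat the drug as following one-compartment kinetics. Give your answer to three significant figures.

27.3 mg/h

CL = 70 mL/min × 60/1000 = 4.200 L/h
R₀ = 4.200 × 6.5 = 27.30 mg/h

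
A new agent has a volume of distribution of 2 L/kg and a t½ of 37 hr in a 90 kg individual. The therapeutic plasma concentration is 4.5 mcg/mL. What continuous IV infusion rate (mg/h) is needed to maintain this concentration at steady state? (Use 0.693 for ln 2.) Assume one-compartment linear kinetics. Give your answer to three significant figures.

Total Vd = 2 × 90 = 180.0 L
k = 0.693/37 = 0.01873 h⁻¹, so CL = k·Vd = 0.01873 × 180.0 = 3.371 L/h
Infusion rate = CL × Css = 3.371 × 4.5 = 15.17 mg/h

15.2 mg/h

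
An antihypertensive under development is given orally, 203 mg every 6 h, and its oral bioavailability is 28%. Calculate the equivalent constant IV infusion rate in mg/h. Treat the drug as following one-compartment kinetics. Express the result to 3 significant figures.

9.47 mg/h

Equivalent systemic input: infusion rate = F·D/τ.
Rate = 0.28 × 203 / 6 = 9.473 mg/h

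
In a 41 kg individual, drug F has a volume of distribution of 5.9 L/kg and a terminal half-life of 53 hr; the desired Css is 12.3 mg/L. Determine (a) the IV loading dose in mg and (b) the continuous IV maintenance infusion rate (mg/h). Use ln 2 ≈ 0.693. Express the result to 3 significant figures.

(a) 2980 mg; (b) 38.9 mg/h

Vd = 5.9 L/kg × 41 kg = 241.9 L
LD = Vd × C = 241.9 × 12.3 = 2975 mg
CL = 0.693 × Vd / t½ = 0.693 × 241.9 / 53 = 3.163 L/h
Infusion rate = CL × Css = 3.163 × 12.3 = 38.90 mg/h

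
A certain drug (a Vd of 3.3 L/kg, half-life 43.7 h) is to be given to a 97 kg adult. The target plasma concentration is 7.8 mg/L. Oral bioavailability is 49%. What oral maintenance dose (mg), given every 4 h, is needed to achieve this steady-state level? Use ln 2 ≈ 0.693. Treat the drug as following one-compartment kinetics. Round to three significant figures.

323 mg

Vd(total) = 97 kg × 3.3 L/kg = 320.1 L
k = 0.693/43.7 = 0.01586 h⁻¹, so CL = k·Vd = 0.01586 × 320.1 = 5.077 L/h
D = CL × Css × τ / F = 5.077 × 7.8 × 4 / 0.49 = 323.3 mg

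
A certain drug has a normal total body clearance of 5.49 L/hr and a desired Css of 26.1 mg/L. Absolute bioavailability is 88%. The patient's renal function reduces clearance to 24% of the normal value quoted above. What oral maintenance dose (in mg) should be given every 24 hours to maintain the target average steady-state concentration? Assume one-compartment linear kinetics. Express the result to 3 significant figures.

Patient clearance = 0.24 × 5.490 = 1.318 L/h
D = CL × Css × τ / F = 1.318 × 26.1 × 24 / 0.88 = 938.2 mg

938 mg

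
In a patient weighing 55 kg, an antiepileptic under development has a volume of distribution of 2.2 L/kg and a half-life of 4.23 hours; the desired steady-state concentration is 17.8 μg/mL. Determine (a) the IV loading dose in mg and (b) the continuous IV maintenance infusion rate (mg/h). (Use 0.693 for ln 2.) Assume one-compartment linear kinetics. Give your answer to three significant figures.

Vd = 2.2 L/kg × 55 kg = 121.0 L
LD = Vd × C = 121.0 × 17.8 = 2154 mg
CL = 0.693 × Vd / t½ = 0.693 × 121.0 / 4.23 = 19.82 L/h
Infusion rate = CL × Css = 19.82 × 17.8 = 352.8 mg/h

(a) 2150 mg; (b) 353 mg/h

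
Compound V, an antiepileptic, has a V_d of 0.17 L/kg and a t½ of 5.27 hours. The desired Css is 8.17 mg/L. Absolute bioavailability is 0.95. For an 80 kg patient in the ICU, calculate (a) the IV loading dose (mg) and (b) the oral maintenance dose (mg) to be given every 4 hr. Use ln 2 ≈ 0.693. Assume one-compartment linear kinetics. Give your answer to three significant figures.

Vd(total) = 80 kg × 0.17 L/kg = 13.60 L
LD = Vd × C = 13.60 × 8.17 = 111.1 mg
CL = 0.693 × Vd / t½ = 0.693 × 13.60 / 5.27 = 1.788 L/h
D = CL × Css × τ / F = 1.788 × 8.17 × 4 / 0.95 = 61.51 mg

(a) 111 mg; (b) 61.5 mg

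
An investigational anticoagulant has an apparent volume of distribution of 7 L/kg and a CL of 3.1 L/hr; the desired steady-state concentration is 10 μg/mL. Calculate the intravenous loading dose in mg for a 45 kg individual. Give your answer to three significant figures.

3150 mg

Vd = 7 L/kg × 45 kg = 315.0 L
The loading dose fills Vd to the target concentration; clearance is irrelevant here.
LD = Vd × C = 315.0 × 10.00 = 3150 mg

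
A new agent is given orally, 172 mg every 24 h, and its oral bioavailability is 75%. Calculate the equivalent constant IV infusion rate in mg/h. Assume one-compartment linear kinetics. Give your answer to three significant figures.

Equivalent systemic input: infusion rate = F·D/τ.
Rate = 0.75 × 172 / 24 = 5.375 mg/h

5.38 mg/h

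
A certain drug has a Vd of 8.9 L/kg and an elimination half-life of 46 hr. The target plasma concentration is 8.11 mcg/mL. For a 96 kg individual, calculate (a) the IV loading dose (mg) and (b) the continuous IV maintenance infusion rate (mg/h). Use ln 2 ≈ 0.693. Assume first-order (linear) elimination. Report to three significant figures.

(a) 6930 mg; (b) 104 mg/h

Vd = 8.9 L/kg × 96 kg = 854.4 L
LD = Vd × C = 854.4 × 8.11 = 6929 mg
CL = 0.693 × Vd / t½ = 0.693 × 854.4 / 46 = 12.87 L/h
Infusion rate = CL × Css = 12.87 × 8.11 = 104.4 mg/h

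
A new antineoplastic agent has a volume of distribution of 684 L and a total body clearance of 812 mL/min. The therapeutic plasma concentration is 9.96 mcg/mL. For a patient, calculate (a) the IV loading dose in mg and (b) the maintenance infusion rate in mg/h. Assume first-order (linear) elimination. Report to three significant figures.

Loading dose = Vd × C = 684.0 × 9.96 = 6813 mg
CL = 812 mL/min = 812 × 0.06 = 48.72 L/h
Maintenance infusion rate = CL × Css = 48.72 × 9.96 = 485.3 mg/h

(a) 6810 mg; (b) 485 mg/h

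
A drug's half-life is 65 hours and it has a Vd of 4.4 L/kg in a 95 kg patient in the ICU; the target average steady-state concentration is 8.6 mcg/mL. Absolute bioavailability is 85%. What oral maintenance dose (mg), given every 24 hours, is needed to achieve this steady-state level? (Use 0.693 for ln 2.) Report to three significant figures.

1080 mg

Vd(total) = 95 kg × 4.4 L/kg = 418.0 L
k = 0.693/65 = 0.01066 h⁻¹, so CL = k·Vd = 0.01066 × 418.0 = 4.456 L/h
D = CL × Css × τ / F = 4.456 × 8.6 × 24 / 0.85 = 1082 mg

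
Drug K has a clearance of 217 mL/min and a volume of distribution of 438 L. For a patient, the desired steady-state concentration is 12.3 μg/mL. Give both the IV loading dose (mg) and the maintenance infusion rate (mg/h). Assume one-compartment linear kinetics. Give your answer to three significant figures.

(a) 5390 mg; (b) 160 mg/h

Loading: fill Vd to C_target → 438.0 L × 12.3 mg/L = 5387 mg
CL = 217 mL/min × 60/1000 = 13.02 L/h
Infusion rate = 13.02 L/h × 12.3 mg/L = 160.1 mg/h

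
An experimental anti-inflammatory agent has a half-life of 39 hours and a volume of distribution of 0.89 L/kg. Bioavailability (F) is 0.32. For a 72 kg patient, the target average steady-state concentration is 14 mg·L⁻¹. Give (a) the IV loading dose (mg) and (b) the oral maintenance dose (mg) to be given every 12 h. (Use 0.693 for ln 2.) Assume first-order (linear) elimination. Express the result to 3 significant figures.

(a) 897 mg; (b) 598 mg

Total Vd = 0.89 × 72 = 64.08 L
LD = Vd × C = 64.08 × 14 = 897.1 mg
CL = 0.693 × Vd / t½ = 0.693 × 64.08 / 39 = 1.139 L/h
D = CL × Css × τ / F = 1.139 × 14 × 12 / 0.32 = 598.0 mg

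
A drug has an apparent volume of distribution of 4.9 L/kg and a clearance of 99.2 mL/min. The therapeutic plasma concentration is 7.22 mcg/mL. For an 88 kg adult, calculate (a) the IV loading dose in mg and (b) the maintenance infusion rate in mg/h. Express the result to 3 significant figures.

(a) 3110 mg; (b) 43.0 mg/h

Vd(total) = 88 kg × 4.9 L/kg = 431.2 L
Loading dose = Vd × C = 431.2 × 7.22 = 3113 mg
Convert clearance: 99.2 mL/min × 60 min/h ÷ 1000 mL/L = 5.952 L/h
Maintenance: replace elimination → rate = CL × Css = 5.952 × 7.22 = 42.97 mg/h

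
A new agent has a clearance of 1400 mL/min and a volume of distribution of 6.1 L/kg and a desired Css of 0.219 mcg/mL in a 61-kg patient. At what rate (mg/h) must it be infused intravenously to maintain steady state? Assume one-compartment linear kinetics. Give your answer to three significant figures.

18.4 mg/h

CL = 1400 mL/min = 1400 × 0.06 = 84.00 L/h
At steady state, infusion rate equals elimination rate: rate in = CL × Css.
Rate = CL × Css = 84.00 × 0.219 = 18.40 mg/h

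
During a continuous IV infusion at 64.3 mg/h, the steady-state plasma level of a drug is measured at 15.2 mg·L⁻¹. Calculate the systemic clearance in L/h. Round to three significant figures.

At steady state, infusion rate = CL × Css, so CL = rate / Css.
CL = 64.3 / 15.2 = 4.230 L/h

4.23 L/h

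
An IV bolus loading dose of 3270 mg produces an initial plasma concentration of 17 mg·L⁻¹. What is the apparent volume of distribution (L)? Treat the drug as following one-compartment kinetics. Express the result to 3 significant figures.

192 L

Immediately after an IV bolus, C₀ = Dose / Vd, so Vd = Dose / C₀.
Vd = 3270 / 17 = 192.4 L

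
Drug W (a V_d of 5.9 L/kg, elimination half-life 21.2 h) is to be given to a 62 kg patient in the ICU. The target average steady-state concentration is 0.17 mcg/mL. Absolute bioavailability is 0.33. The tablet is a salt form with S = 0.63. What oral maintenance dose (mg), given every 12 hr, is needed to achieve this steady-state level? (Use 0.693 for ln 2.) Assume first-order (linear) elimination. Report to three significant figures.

117 mg

Total Vd = 5.9 × 62 = 365.8 L
CL = ln 2 · Vd / t½ = 0.693 × 365.8 / 21.2 = 11.96 L/h
D = CL × Css × τ / F / S = 11.96 × 0.17 × 12 / 0.33 / 0.63 = 117.4 mg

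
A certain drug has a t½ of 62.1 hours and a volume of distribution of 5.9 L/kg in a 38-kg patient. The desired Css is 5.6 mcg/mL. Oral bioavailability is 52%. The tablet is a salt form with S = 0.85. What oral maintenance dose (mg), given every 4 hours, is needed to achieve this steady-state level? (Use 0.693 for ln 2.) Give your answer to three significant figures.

127 mg

Total Vd = 5.9 × 38 = 224.2 L
k = 0.693/62.1 = 0.01116 h⁻¹, so CL = k·Vd = 0.01116 × 224.2 = 2.502 L/h
D = CL × Css × τ / F / S = 2.502 × 5.6 × 4 / 0.52 / 0.85 = 126.8 mg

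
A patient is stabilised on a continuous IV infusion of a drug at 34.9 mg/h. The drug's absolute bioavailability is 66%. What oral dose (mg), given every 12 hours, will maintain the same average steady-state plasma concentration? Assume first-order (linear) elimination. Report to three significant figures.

635 mg

To maintain the same Css, the systemic dosing rate must be unchanged: F·D/τ = infusion rate.
D = rate × τ / F = 34.9 × 12 / 0.66 = 634.5 mg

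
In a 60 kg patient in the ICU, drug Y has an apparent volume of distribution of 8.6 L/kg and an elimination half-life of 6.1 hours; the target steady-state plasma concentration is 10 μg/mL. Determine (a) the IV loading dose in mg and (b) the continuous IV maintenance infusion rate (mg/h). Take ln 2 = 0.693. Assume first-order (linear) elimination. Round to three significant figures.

Total Vd = 8.6 × 60 = 516.0 L
LD = Vd × C = 516.0 × 10 = 5160 mg
CL = 0.693 × Vd / t½ = 0.693 × 516.0 / 6.1 = 58.62 L/h
Infusion rate = CL × Css = 58.62 × 10 = 586.2 mg/h

(a) 5160 mg; (b) 586 mg/h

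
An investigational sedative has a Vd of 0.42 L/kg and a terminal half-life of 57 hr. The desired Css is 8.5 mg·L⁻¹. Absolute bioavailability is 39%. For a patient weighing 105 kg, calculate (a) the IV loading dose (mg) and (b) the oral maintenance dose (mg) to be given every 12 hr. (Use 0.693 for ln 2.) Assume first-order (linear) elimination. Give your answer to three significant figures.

(a) 375 mg; (b) 140 mg

Vd = 0.42 L/kg × 105 kg = 44.10 L
LD = Vd × C = 44.10 × 8.5 = 374.9 mg
CL = 0.693 × Vd / t½ = 0.693 × 44.10 / 57 = 0.5362 L/h
D = CL × Css × τ / F = 0.5362 × 8.5 × 12 / 0.39 = 140.2 mg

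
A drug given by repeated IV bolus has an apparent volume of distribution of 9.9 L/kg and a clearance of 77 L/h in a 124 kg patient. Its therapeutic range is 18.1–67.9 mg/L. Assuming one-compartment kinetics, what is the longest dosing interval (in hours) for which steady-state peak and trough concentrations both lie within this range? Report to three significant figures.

21.1 h

Vd = 9.9 L/kg × 124 kg = 1228 L
k = CL / Vd = 77.00 / 1228 = 0.06270 h⁻¹
Between IV bolus doses, concentration decays as C = C₀·e^(−kτ), so C_peak/C_trough = e^(kτ).
τ_max = ln(C_peak/C_trough) / k = ln(67.9/18.1) / 0.06270 = 1.322 / 0.06270 = 21.08 h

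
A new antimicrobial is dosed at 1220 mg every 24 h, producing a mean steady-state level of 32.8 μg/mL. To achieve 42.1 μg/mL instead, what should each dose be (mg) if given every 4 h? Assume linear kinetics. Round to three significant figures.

261 mg

With linear kinetics, Css is proportional to dose rate (D/τ) at fixed clearance.
D₂ = D₁ × (Css,target / Css,current) × (τ₂/τ₁) = 1220 × (42.1/32.8) × (4/24) = 261.0 mg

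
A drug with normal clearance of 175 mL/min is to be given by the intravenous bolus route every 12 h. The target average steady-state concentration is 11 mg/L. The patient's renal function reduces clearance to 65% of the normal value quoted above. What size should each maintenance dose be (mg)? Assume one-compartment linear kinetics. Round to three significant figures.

901 mg

CL = 175 mL/min × 60/1000 = 10.50 L/h
Patient clearance = 0.65 × 10.50 = 6.825 L/h
D = CL × Css × τ = 6.825 × 11 × 12 = 900.9 mg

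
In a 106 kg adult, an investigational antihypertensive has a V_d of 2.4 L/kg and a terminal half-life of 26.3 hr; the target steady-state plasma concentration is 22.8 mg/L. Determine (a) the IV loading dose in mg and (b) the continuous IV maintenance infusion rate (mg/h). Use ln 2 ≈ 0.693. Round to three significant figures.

Vd(total) = 106 kg × 2.4 L/kg = 254.4 L
LD = Vd × C = 254.4 × 22.8 = 5800 mg
CL = 0.693 × Vd / t½ = 0.693 × 254.4 / 26.3 = 6.703 L/h
Infusion rate = CL × Css = 6.703 × 22.8 = 152.8 mg/h

(a) 5800 mg; (b) 153 mg/h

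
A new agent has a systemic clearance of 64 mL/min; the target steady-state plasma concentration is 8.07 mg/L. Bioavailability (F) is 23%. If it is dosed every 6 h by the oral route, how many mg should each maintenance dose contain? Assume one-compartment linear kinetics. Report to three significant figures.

808 mg

CL = 64 mL/min × 60/1000 = 3.840 L/h
At steady state, dose per interval replaces the amount cleared in that interval: F·D/τ = CL·Css.
D = CL × Css × τ / F = 3.840 × 8.07 × 6 / 0.23 = 808.4 mg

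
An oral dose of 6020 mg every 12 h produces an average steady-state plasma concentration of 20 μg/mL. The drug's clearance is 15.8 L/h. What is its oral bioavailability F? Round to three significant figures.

F·D/τ = CL·Css at steady state → F = CL·Css·τ / D.
F = 15.8 × 20 × 12 / 6020 = 0.630

0.630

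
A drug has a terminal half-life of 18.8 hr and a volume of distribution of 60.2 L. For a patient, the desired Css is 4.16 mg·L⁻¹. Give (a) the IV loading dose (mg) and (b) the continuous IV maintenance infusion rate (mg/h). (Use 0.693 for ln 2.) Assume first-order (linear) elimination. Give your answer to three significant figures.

(a) 250 mg; (b) 9.23 mg/h

LD = Vd × C = 60.20 × 4.16 = 250.4 mg
CL = 0.693 × Vd / t½ = 0.693 × 60.20 / 18.8 = 2.219 L/h
Infusion rate = CL × Css = 2.219 × 4.16 = 9.231 mg/h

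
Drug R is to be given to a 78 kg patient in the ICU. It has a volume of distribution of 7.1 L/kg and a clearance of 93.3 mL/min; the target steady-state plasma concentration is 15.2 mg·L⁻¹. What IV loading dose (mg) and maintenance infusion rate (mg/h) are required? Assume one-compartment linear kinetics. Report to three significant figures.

(a) 8420 mg; (b) 85.1 mg/h

Vd = 7.1 L/kg × 78 kg = 553.8 L
Loading: fill Vd to C_target → 553.8 L × 15.2 mg/L = 8418 mg
CL = 93.3 mL/min × 60/1000 = 5.598 L/h
Maintenance: replace elimination → rate = CL × Css = 5.598 × 15.2 = 85.09 mg/h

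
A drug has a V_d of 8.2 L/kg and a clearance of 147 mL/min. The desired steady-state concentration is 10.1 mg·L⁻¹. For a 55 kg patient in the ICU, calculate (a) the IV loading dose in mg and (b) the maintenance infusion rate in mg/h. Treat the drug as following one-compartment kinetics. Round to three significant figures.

Vd = 8.2 L/kg × 55 kg = 451.0 L
LD = Vd · C_target = 451.0 × 10.1 = 4555 mg
Convert clearance: 147 mL/min × 60 min/h ÷ 1000 mL/L = 8.820 L/h
Maintenance infusion rate = CL × Css = 8.820 × 10.1 = 89.08 mg/h

(a) 4560 mg; (b) 89.1 mg/h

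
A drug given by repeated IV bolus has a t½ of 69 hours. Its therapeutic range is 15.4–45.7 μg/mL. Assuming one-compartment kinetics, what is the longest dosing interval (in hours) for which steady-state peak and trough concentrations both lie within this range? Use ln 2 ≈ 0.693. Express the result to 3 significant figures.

108 h

k = 0.693 / t½ = 0.693 / 69 = 0.01004 h⁻¹
Between IV bolus doses, concentration decays as C = C₀·e^(−kτ), so C_peak/C_trough = e^(kτ).
τ_max = ln(C_peak/C_trough) / k = ln(45.7/15.4) / 0.01004 = 1.088 / 0.01004 = 108.4 h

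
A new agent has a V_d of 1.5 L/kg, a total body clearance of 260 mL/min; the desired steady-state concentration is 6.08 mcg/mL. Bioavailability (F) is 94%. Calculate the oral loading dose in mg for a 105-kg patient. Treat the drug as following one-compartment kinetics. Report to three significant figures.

1020 mg

Vd(total) = 105 kg × 1.5 L/kg = 157.5 L
LD = Vd × C / F = 157.5 × 6.080 / 0.94 = 1019 mg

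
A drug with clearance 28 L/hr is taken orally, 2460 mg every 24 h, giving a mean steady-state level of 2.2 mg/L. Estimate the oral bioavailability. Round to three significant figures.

F·D/τ = CL·Css at steady state → F = CL·Css·τ / D.
F = 28 × 2.2 × 24 / 2460 = 0.601

0.601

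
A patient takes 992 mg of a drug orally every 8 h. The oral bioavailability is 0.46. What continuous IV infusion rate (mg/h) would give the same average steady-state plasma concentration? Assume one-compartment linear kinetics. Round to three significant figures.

Equivalent systemic input: infusion rate = F·D/τ.
Rate = 0.46 × 992 / 8 = 57.04 mg/h

57.0 mg/h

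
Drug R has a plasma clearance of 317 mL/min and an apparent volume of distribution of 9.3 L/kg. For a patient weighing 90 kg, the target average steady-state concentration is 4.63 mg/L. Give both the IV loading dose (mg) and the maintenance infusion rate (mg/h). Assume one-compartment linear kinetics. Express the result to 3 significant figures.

(a) 3880 mg; (b) 88.1 mg/h

Vd = 9.3 L/kg × 90 kg = 837.0 L
Loading dose = Vd × C = 837.0 × 4.63 = 3875 mg
CL = 317 mL/min × 60/1000 = 19.02 L/h
Maintenance: replace elimination → rate = CL × Css = 19.02 × 4.63 = 88.06 mg/h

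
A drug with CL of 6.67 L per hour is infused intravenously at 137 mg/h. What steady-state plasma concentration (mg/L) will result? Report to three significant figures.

Css = rate / CL = 137 / 6.670 = 20.54 mg/L

20.5 mg/L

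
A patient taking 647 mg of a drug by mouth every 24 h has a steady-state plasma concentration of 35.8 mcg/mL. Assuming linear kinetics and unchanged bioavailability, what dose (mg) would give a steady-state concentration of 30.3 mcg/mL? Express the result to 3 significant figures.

548 mg

With linear kinetics, Css is proportional to dose rate (D/τ) at fixed clearance.
D₂ = D₁ × (Css,target / Css,current) = 647 × 30.3/35.8 = 547.6 mg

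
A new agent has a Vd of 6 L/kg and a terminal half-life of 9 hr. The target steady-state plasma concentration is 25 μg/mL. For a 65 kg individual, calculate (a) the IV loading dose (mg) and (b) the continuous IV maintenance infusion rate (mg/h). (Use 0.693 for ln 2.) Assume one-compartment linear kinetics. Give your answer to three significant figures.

(a) 9750 mg; (b) 751 mg/h

Vd = 6 L/kg × 65 kg = 390.0 L
LD = Vd × C = 390.0 × 25 = 9750 mg
CL = 0.693 × Vd / t½ = 0.693 × 390.0 / 9 = 30.03 L/h
Infusion rate = CL × Css = 30.03 × 25 = 750.8 mg/h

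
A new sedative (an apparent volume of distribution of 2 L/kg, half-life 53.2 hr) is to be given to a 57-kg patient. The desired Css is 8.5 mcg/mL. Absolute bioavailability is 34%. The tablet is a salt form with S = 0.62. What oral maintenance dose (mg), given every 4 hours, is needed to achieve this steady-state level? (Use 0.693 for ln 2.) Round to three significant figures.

Vd = 2 L/kg × 57 kg = 114.0 L
CL = 0.693 × Vd / t½ = 0.693 × 114.0 / 53.2 = 1.485 L/h
D = CL × Css × τ / F / S = 1.485 × 8.5 × 4 / 0.34 / 0.62 = 239.5 mg

240 mg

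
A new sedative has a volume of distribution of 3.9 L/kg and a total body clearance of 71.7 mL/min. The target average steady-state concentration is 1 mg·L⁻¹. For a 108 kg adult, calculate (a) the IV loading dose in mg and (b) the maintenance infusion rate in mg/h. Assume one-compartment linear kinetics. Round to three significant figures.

(a) 421 mg; (b) 4.30 mg/h

Vd(total) = 108 kg × 3.9 L/kg = 421.2 L
LD = Vd · C_target = 421.2 × 1 = 421.2 mg
CL = 71.7 mL/min = 71.7 × 0.06 = 4.302 L/h
Infusion rate = 4.302 L/h × 1 mg/L = 4.302 mg/h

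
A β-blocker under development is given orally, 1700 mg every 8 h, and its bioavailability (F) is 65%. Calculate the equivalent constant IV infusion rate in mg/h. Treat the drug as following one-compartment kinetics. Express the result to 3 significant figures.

138 mg/h

Equivalent systemic input: infusion rate = F·D/τ.
Rate = 0.65 × 1700 / 8 = 138.1 mg/h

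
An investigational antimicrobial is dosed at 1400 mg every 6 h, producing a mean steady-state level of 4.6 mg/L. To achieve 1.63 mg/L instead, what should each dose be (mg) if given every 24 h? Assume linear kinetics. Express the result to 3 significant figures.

For first-order elimination, Css ∝ F·D/(CL·τ); F and CL are unchanged, so Css ∝ D/τ.
D₂ = D₁ × (Css,target / Css,current) × (τ₂/τ₁) = 1400 × (1.63/4.6) × (24/6) = 1984 mg

1980 mg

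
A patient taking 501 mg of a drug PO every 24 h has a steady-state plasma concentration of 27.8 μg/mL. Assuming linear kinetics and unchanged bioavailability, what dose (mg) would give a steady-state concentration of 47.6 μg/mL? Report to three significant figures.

For first-order elimination, Css ∝ F·D/(CL·τ); F and CL are unchanged, so Css ∝ D/τ.
D₂ = D₁ × (Css,target / Css,current) = 501 × 47.6/27.8 = 857.8 mg

858 mg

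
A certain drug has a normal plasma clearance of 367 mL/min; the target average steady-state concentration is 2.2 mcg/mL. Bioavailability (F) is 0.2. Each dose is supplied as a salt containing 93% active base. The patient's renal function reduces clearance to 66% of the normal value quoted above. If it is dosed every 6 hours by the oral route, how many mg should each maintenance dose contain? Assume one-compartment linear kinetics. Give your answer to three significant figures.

1030 mg

CL = 367 mL/min × 60/1000 = 22.02 L/h
Patient clearance = 0.66 × 22.02 = 14.53 L/h
At steady state, dose per interval replaces the amount cleared in that interval: F·S·D/τ = CL·Css.
D = CL × Css × τ / F / S = 14.53 × 2.2 × 6 / 0.2 / 0.93 = 1031 mg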